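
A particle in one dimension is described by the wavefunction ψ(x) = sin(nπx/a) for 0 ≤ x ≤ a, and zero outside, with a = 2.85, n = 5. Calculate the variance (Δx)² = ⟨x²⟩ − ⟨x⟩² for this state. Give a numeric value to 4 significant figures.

Compute ⟨x⟩ and ⟨x²⟩ separately, then (Δx)² = ⟨x²⟩ − ⟨x⟩².
With sin²θ = (1 − cos2θ)/2 on 0 ≤ x ≤ a: ∫sin²(nπx/a) dx = a/2, ∫x·sin²(nπx/a) dx = a²/4, ∫x²·sin²(nπx/a) dx = a³·(1/6 − 1/(4n²π²)); higher powers xᵏ the same way, integrating xᵏ·cos(2nπx/a) by parts.
Normalization: ∫|ψ|² dx = 1.4250.
⟨x⟩ = 1.4250 and ⟨x²⟩ = 2.6910.
(Δx)² = 2.6910 − (1.4250)² = 0.66042.

0.6604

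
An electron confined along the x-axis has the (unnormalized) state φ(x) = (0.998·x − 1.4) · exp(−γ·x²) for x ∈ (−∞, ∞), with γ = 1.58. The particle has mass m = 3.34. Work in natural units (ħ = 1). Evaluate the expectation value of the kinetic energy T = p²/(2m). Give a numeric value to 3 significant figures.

0.272

T = −(ħ²/2m) d²/dx², so ⟨T⟩ = −(ħ²/2m) ∫ φ*·φ'' dx / ∫|φ|² dx; with m = 3.34.
Expand each integrand as polynomial × e^(−2γx²) and use ∫x^(2j)·e^(−2γx²) dx = (2j−1)!!/(4γ)^j · √(π/(2γ)), odd powers → 0; here √(π/(2γ)) = 0.99708. Differentiate with the product rule, d/dx e^(−γx²) = −2γx·e^(−γx²).
State is unnormalized: ∫|φ|² dx = 2.1114, and ∫φ*·(−ħ²/2m · φ'') dx = 0.57374, so ⟨T⟩ = 0.57374 / 2.1114.
⟨T⟩ = 0.27173.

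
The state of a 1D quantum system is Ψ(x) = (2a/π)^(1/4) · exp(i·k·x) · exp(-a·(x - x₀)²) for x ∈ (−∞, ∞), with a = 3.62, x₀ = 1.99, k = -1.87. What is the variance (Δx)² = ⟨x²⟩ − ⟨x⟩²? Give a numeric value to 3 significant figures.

0.0691

Compute ⟨x⟩ and ⟨x²⟩ separately, then (Δx)² = ⟨x²⟩ − ⟨x⟩².
Gaussian moments (u = x − x₀): ∫u^(2j)·e^(−2au²) du = (2j−1)!!/(4a)^j · √(π/(2a)), odd powers integrate to 0; here √(π/(2a)) = 0.65873.
⟨x⟩ = 1.9900 and ⟨x²⟩ = 4.0292.
(Δx)² = 4.0292 − (1.9900)² = 0.069061.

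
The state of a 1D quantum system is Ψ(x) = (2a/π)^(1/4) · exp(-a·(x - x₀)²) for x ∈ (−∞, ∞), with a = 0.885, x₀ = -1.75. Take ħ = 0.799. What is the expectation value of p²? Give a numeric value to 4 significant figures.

p² Ψ = −ħ² d²Ψ/dx²; ⟨p²⟩ = −ħ² ∫ Ψ*·Ψ'' dx.
Gaussian moments (u = x − x₀): ∫u^(2j)·e^(−2au²) du = (2j−1)!!/(4a)^j · √(π/(2a)), odd powers integrate to 0; here √(π/(2a)) = 1.3323. Derivatives: d/dx e^(−au²) = −2au·e^(−au²), d²/dx² e^(−au²) = (4a²u² − 2a)·e^(−au²).
⟨p²⟩ = 0.56498.

0.5650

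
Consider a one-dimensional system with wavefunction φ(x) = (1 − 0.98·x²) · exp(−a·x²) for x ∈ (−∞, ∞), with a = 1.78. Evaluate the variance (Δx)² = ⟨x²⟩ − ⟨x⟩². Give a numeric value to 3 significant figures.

Compute ⟨x⟩ and ⟨x²⟩ separately, then (Δx)² = ⟨x²⟩ − ⟨x⟩².
Expand each integrand as polynomial × e^(−2ax²) and use ∫x^(2j)·e^(−2ax²) dx = (2j−1)!!/(4a)^j · √(π/(2a)), odd powers → 0; here √(π/(2a)) = 0.93940.
Normalization: ∫|φ|² dx = 0.73419.
⟨x⟩ = 0.0000 and ⟨x²⟩ = 0.082365.
(Δx)² = 0.082365 − (0.0000)² = 0.082365.

0.0824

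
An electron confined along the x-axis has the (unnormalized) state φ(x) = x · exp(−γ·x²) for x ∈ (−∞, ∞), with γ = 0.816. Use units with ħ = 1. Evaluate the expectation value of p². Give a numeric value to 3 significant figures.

2.45

p² φ = −ħ² d²φ/dx²; ⟨p²⟩ = −ħ² ∫ φ*·φ'' dx / ∫|φ|² dx.
Expand each integrand as polynomial × e^(−2γx²) and use ∫x^(2j)·e^(−2γx²) dx = (2j−1)!!/(4γ)^j · √(π/(2γ)), odd powers → 0; here √(π/(2γ)) = 1.3874. Differentiate with the product rule, d/dx e^(−γx²) = −2γx·e^(−γx²).
State is unnormalized: ∫|φ|² dx = 0.42507, and ∫φ*·(−ħ² φ'') dx = 1.0406, so ⟨p²⟩ = 1.0406 / 0.42507.
⟨p²⟩ = 2.4480.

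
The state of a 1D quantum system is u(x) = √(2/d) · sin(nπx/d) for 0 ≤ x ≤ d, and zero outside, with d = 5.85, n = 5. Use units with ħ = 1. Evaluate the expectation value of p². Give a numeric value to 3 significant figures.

p² u = −ħ² d²u/dx²; ⟨p²⟩ = −ħ² ∫ u*·u'' dx.
d/dx sin(nπx/d) = (nπ/d)·cos(nπx/d) and d²/dx² sin(nπx/d) = −(nπ/d)²·sin(nπx/d); on 0 ≤ x ≤ d, ∫sin²(nπx/d) dx = d/2 and ∫sin(nπx/d)·cos(nπx/d) dx = 0.
⟨p²⟩ = 7.2099.

7.21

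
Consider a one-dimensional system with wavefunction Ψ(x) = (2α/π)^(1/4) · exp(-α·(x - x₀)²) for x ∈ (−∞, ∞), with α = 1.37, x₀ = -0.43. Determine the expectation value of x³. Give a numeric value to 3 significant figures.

⟨x³⟩ = ∫ x³·|Ψ|² dx (integrals over the domain).
Gaussian moments (u = x − x₀): ∫u^(2j)·e^(−2αu²) du = (2j−1)!!/(4α)^j · √(π/(2α)), odd powers integrate to 0; here √(π/(2α)) = 1.0708.
⟨x³⟩ = -0.31491.

-0.315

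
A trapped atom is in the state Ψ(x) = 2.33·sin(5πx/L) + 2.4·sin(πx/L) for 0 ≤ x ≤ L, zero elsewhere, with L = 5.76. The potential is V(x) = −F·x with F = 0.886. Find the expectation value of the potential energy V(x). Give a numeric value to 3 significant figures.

-2.55

⟨V⟩ = ∫ V(x)·|Ψ|² dx / ∫|Ψ|² dx.
On 0 ≤ x ≤ L (j ≠ l): ∫sin²(jπx/L) dx = L/2, ∫sin(jπx/L)·sin(lπx/L) dx = 0; diagonal moments ∫x·sin²(jπx/L) dx = L²/4, ∫x²·sin²(jπx/L) dx = L³·(1/6 − 1/(4j²π²)); cross terms ∫x·sin(jπx/L)·sin(lπx/L) dx = 0 for j + l even and −4jlL²/(π²(j² − l²)²) for j + l odd, ∫x²·sin(jπx/L)·sin(lπx/L) dx = (−1)^(j+l)·4jlL³/(π²(j² − l²)²); higher powers the same way via product-to-sum and parts.
State is unnormalized: ∫|Ψ|² dx = 32.224, and ∫Ψ*·V(x)·Ψ dx = -82.225, so ⟨V⟩ = -82.225 / 32.224.
⟨V⟩ = -2.5517.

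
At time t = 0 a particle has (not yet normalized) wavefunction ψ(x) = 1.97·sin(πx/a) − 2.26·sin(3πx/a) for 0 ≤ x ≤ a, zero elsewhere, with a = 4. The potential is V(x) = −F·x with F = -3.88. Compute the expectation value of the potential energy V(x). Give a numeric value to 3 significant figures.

⟨V⟩ = ∫ V(x)·|ψ|² dx / ∫|ψ|² dx.
On 0 ≤ x ≤ a (j ≠ l): ∫sin²(jπx/a) dx = a/2, ∫sin(jπx/a)·sin(lπx/a) dx = 0; diagonal moments ∫x·sin²(jπx/a) dx = a²/4, ∫x²·sin²(jπx/a) dx = a³·(1/6 − 1/(4j²π²)); cross terms ∫x·sin(jπx/a)·sin(lπx/a) dx = 0 for j + l even and −4jla²/(π²(j² − l²)²) for j + l odd, ∫x²·sin(jπx/a)·sin(lπx/a) dx = (−1)^(j+l)·4jla³/(π²(j² − l²)²); higher powers the same way via product-to-sum and parts.
State is unnormalized: ∫|ψ|² dx = 17.977, and ∫ψ*·V(x)·ψ dx = 139.50, so ⟨V⟩ = 139.50 / 17.977.
⟨V⟩ = 7.7600.

7.76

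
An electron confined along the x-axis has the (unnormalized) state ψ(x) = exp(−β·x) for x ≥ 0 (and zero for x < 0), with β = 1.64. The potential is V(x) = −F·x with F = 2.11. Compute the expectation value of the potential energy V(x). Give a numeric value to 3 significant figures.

⟨V⟩ = ∫ V(x)·|ψ|² dx / ∫|ψ|² dx.
Every integrand reduces to terms xʲ·e^(−2βx) on [0, ∞); use ∫₀^∞ xʲ·e^(−2βx) dx = j!/(2β)^(j+1).
State is unnormalized: ∫|ψ|² dx = 0.30488, and ∫ψ*·V(x)·ψ dx = -0.19613, so ⟨V⟩ = -0.19613 / 0.30488.
⟨V⟩ = -0.64329.

-0.643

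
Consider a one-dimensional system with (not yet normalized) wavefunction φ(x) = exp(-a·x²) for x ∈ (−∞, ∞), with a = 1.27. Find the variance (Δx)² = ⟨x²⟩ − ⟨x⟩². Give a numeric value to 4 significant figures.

Compute ⟨x⟩ and ⟨x²⟩ separately, then (Δx)² = ⟨x²⟩ − ⟨x⟩².
Gaussian moments: ∫x^(2j)·e^(−2ax²) dx = (2j−1)!!/(4a)^j · √(π/(2a)), odd powers integrate to 0; here √(π/(2a)) = 1.1121.
Normalization: ∫|φ|² dx = 1.1121.
⟨x⟩ = 0.0000 and ⟨x²⟩ = 0.19685.
(Δx)² = 0.19685 − (0.0000)² = 0.19685.

0.1969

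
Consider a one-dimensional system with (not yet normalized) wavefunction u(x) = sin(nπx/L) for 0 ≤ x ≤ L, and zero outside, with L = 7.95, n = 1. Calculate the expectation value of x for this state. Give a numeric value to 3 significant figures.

⟨x⟩ = ∫ x·|u|² dx / ∫|u|² dx (integrals over the domain).
With sin²θ = (1 − cos2θ)/2 on 0 ≤ x ≤ L: ∫sin²(nπx/L) dx = L/2, ∫x·sin²(nπx/L) dx = L²/4, ∫x²·sin²(nπx/L) dx = L³·(1/6 − 1/(4n²π²)); higher powers xᵏ the same way, integrating xᵏ·cos(2nπx/L) by parts.
State is unnormalized: ∫|u|² dx = 3.9750, and ∫u*·x·u dx = 15.801, so ⟨x⟩ = 15.801 / 3.9750.
⟨x⟩ = 3.9750.

3.98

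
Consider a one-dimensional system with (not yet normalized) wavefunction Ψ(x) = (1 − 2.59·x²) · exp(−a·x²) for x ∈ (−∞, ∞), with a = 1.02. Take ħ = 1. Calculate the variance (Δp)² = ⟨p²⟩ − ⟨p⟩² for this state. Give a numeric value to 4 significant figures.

5.528

Compute ⟨p⟩ and ⟨p²⟩ separately; (Δp)² = ⟨p²⟩ − ⟨p⟩².
Expand each integrand as polynomial × e^(−2ax²) and use ∫x^(2j)·e^(−2ax²) dx = (2j−1)!!/(4a)^j · √(π/(2a)), odd powers → 0; here √(π/(2a)) = 1.2410. Differentiate with the product rule, d/dx e^(−ax²) = −2ax·e^(−ax²).
Normalization: ∫|Ψ|² dx = 1.1657.
⟨p⟩ = 0.0000 and ⟨p²⟩ = 5.5277.
(Δp)² = 5.5277 − (0.0000)² = 5.5277.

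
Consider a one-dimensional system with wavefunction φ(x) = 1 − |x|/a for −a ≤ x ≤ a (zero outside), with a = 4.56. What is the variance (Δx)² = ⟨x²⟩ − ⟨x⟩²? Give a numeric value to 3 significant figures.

2.08

Compute ⟨x⟩ and ⟨x²⟩ separately, then (Δx)² = ⟨x²⟩ − ⟨x⟩².
φ is even, so ∫ over [−a, a] = 2∫₀ᵃ with φ = 1 − x/a there: ∫₀ᵃ (1 − x/a)² dx = a/3, ∫₀ᵃ x²(1 − x/a)² dx = a³/30, ∫₀ᵃ x⁴(1 − x/a)² dx = a⁵/105.
Normalization: ∫|φ|² dx = 3.0400.
⟨x⟩ = 0.0000 and ⟨x²⟩ = 2.0794.
(Δx)² = 2.0794 − (0.0000)² = 2.0794.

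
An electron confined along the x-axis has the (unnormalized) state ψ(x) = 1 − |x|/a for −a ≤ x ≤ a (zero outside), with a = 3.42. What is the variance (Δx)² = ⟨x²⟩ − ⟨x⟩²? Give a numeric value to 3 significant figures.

Compute ⟨x⟩ and ⟨x²⟩ separately, then (Δx)² = ⟨x²⟩ − ⟨x⟩².
ψ is even, so ∫ over [−a, a] = 2∫₀ᵃ with ψ = 1 − x/a there: ∫₀ᵃ (1 − x/a)² dx = a/3, ∫₀ᵃ x²(1 − x/a)² dx = a³/30, ∫₀ᵃ x⁴(1 − x/a)² dx = a⁵/105.
Normalization: ∫|ψ|² dx = 2.2800.
⟨x⟩ = 0.0000 and ⟨x²⟩ = 1.1696.
(Δx)² = 1.1696 − (0.0000)² = 1.1696.

1.17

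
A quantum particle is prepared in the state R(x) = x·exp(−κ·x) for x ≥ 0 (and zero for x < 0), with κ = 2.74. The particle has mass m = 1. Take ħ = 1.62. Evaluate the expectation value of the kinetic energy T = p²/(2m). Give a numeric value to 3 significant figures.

T = −(ħ²/2m) d²/dx², so ⟨T⟩ = −(ħ²/2m) ∫ R*·R'' dx / ∫|R|² dx; with m = 1.
Differentiate x·exp(−κ·x) with the product rule; every integrand then reduces to terms xʲ·e^(−2κx) on [0, ∞), with ∫₀^∞ xʲ·e^(−2κx) dx = j!/(2κ)^(j+1).
State is unnormalized: ∫|R|² dx = 0.012153, and ∫R*·(−ħ²/2m · R'') dx = 0.11973, so ⟨T⟩ = 0.11973 / 0.012153.
⟨T⟩ = 9.8515.

9.85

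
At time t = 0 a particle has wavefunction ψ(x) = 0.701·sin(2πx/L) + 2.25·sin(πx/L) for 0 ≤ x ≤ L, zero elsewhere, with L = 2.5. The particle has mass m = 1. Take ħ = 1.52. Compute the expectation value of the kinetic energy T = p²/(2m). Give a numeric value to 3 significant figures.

T = −(ħ²/2m) d²/dx², so ⟨T⟩ = −(ħ²/2m) ∫ ψ*·ψ'' dx / ∫|ψ|² dx; with m = 1.
d²/dx² sin(jπx/L) = −(jπ/L)²·sin(jπx/L); on 0 ≤ x ≤ L, ∫sin²(jπx/L) dx = L/2 and ∫sin(jπx/L)·sin(lπx/L) dx = 0 for j ≠ l, so only diagonal terms survive in ∫|ψ|² and ∫ψ·ψ″; ∫ψ·ψ′ dx = [ψ²/2] between the walls = 0.
State is unnormalized: ∫|ψ|² dx = 6.9424, and ∫ψ*·(−ħ²/2m · ψ'') dx = 16.026, so ⟨T⟩ = 16.026 / 6.9424.
⟨T⟩ = 2.3084.

2.31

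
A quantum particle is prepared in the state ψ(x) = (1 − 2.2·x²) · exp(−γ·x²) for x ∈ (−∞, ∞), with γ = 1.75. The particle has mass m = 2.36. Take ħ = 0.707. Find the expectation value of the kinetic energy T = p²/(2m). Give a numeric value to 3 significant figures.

0.644

T = −(ħ²/2m) d²/dx², so ⟨T⟩ = −(ħ²/2m) ∫ ψ*·ψ'' dx / ∫|ψ|² dx; with m = 2.36.
Expand each integrand as polynomial × e^(−2γx²) and use ∫x^(2j)·e^(−2γx²) dx = (2j−1)!!/(4γ)^j · √(π/(2γ)), odd powers → 0; here √(π/(2γ)) = 0.94742. Differentiate with the product rule, d/dx e^(−γx²) = −2γx·e^(−γx²).
State is unnormalized: ∫|ψ|² dx = 0.63264, and ∫ψ*·(−ħ²/2m · ψ'') dx = 0.40735, so ⟨T⟩ = 0.40735 / 0.63264.
⟨T⟩ = 0.64388.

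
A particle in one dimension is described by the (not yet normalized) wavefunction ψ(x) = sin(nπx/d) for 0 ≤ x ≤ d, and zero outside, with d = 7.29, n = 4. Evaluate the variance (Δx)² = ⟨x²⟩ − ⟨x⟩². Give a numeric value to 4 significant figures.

4.260

Compute ⟨x⟩ and ⟨x²⟩ separately, then (Δx)² = ⟨x²⟩ − ⟨x⟩².
With sin²θ = (1 − cos2θ)/2 on 0 ≤ x ≤ d: ∫sin²(nπx/d) dx = d/2, ∫x·sin²(nπx/d) dx = d²/4, ∫x²·sin²(nπx/d) dx = d³·(1/6 − 1/(4n²π²)); higher powers xᵏ the same way, integrating xᵏ·cos(2nπx/d) by parts.
Normalization: ∫|ψ|² dx = 3.6450.
⟨x⟩ = 3.6450 and ⟨x²⟩ = 17.546.
(Δx)² = 17.546 − (3.6450)² = 4.2604.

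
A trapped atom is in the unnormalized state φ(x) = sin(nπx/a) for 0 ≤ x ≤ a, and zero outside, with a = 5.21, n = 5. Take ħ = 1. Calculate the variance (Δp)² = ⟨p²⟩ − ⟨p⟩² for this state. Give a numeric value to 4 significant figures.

Compute ⟨p⟩ and ⟨p²⟩ separately; (Δp)² = ⟨p²⟩ − ⟨p⟩².
d/dx sin(nπx/a) = (nπ/a)·cos(nπx/a) and d²/dx² sin(nπx/a) = −(nπ/a)²·sin(nπx/a); on 0 ≤ x ≤ a, ∫sin²(nπx/a) dx = a/2 and ∫sin(nπx/a)·cos(nπx/a) dx = 0.
Normalization: ∫|φ|² dx = 2.6050.
⟨p⟩ = 0.0000 and ⟨p²⟩ = 9.0900.
(Δp)² = 9.0900 − (0.0000)² = 9.0900.

9.090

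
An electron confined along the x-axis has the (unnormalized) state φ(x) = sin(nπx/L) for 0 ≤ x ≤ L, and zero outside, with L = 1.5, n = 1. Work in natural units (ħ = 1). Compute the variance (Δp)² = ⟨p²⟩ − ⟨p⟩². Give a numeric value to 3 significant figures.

4.39

Compute ⟨p⟩ and ⟨p²⟩ separately; (Δp)² = ⟨p²⟩ − ⟨p⟩².
d/dx sin(nπx/L) = (nπ/L)·cos(nπx/L) and d²/dx² sin(nπx/L) = −(nπ/L)²·sin(nπx/L); on 0 ≤ x ≤ L, ∫sin²(nπx/L) dx = L/2 and ∫sin(nπx/L)·cos(nπx/L) dx = 0.
Normalization: ∫|φ|² dx = 0.75000.
⟨p⟩ = 0.0000 and ⟨p²⟩ = 4.3865.
(Δp)² = 4.3865 − (0.0000)² = 4.3865.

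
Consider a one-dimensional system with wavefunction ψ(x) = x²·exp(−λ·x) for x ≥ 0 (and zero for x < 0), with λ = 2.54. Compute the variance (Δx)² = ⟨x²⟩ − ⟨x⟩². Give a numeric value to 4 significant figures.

Compute ⟨x⟩ and ⟨x²⟩ separately, then (Δx)² = ⟨x²⟩ − ⟨x⟩².
Every integrand reduces to terms xʲ·e^(−2λx) on [0, ∞); use ∫₀^∞ xʲ·e^(−2λx) dx = j!/(2λ)^(j+1).
Normalization: ∫|ψ|² dx = 0.0070940.
⟨x⟩ = 0.98425 and ⟨x²⟩ = 1.1625.
(Δx)² = 1.1625 − (0.98425)² = 0.19375.

0.1938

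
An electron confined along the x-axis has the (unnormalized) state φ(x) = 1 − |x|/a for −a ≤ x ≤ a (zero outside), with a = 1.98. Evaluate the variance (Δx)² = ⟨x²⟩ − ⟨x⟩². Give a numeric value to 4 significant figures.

Compute ⟨x⟩ and ⟨x²⟩ separately, then (Δx)² = ⟨x²⟩ − ⟨x⟩².
φ is even, so ∫ over [−a, a] = 2∫₀ᵃ with φ = 1 − x/a there: ∫₀ᵃ (1 − x/a)² dx = a/3, ∫₀ᵃ x²(1 − x/a)² dx = a³/30, ∫₀ᵃ x⁴(1 − x/a)² dx = a⁵/105.
Normalization: ∫|φ|² dx = 1.3200.
⟨x⟩ = 0.0000 and ⟨x²⟩ = 0.39204.
(Δx)² = 0.39204 − (0.0000)² = 0.39204.

0.3920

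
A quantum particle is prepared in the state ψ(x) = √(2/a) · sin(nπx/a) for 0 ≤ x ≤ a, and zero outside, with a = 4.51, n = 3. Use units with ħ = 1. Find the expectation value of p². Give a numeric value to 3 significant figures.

p² ψ = −ħ² d²ψ/dx²; ⟨p²⟩ = −ħ² ∫ ψ*·ψ'' dx.
d/dx sin(nπx/a) = (nπ/a)·cos(nπx/a) and d²/dx² sin(nπx/a) = −(nπ/a)²·sin(nπx/a); on 0 ≤ x ≤ a, ∫sin²(nπx/a) dx = a/2 and ∫sin(nπx/a)·cos(nπx/a) dx = 0.
⟨p²⟩ = 4.3671.

4.37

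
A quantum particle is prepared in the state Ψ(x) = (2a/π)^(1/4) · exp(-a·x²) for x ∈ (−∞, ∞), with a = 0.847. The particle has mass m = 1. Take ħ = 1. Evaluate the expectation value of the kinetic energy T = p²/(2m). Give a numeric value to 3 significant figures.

0.424

T = −(ħ²/2m) d²/dx², so ⟨T⟩ = −(ħ²/2m) ∫ Ψ*·Ψ'' dx; with m = 1.
Gaussian moments: ∫x^(2j)·e^(−2ax²) dx = (2j−1)!!/(4a)^j · √(π/(2a)), odd powers integrate to 0; here √(π/(2a)) = 1.3618. Derivatives: d/dx e^(−ax²) = −2ax·e^(−ax²), d²/dx² e^(−ax²) = (4a²x² − 2a)·e^(−ax²).
⟨T⟩ = 0.42350.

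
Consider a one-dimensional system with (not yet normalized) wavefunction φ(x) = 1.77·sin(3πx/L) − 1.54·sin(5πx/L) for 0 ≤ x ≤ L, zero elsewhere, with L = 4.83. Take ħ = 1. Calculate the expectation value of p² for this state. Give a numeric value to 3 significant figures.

p² φ = −ħ² d²φ/dx²; ⟨p²⟩ = −ħ² ∫ φ*·φ'' dx / ∫|φ|² dx.
d²/dx² sin(jπx/L) = −(jπ/L)²·sin(jπx/L); on 0 ≤ x ≤ L, ∫sin²(jπx/L) dx = L/2 and ∫sin(jπx/L)·sin(lπx/L) dx = 0 for j ≠ l, so only diagonal terms survive in ∫|φ|² and ∫φ·φ″; ∫φ·φ′ dx = [φ²/2] between the walls = 0.
State is unnormalized: ∫|φ|² dx = 13.293, and ∫φ*·(−ħ² φ'') dx = 89.384, so ⟨p²⟩ = 89.384 / 13.293.
⟨p²⟩ = 6.7240.

6.72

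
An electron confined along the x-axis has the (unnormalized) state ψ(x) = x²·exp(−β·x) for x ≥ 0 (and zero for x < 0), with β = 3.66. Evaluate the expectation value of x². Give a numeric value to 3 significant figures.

⟨x²⟩ = ∫ x²·|ψ|² dx / ∫|ψ|² dx (integrals over the domain).
Every integrand reduces to terms xʲ·e^(−2βx) on [0, ∞); use ∫₀^∞ xʲ·e^(−2βx) dx = j!/(2β)^(j+1).
State is unnormalized: ∫|ψ|² dx = 0.0011420, and ∫ψ*·x²·ψ dx = 0.00063937, so ⟨x²⟩ = 0.00063937 / 0.0011420.
⟨x²⟩ = 0.55989.

0.560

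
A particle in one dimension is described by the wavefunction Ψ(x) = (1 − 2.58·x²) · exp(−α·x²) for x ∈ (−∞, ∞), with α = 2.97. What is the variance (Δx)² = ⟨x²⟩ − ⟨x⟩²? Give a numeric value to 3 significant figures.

0.0481

Compute ⟨x⟩ and ⟨x²⟩ separately, then (Δx)² = ⟨x²⟩ − ⟨x⟩².
Expand each integrand as polynomial × e^(−2αx²) and use ∫x^(2j)·e^(−2αx²) dx = (2j−1)!!/(4α)^j · √(π/(2α)), odd powers → 0; here √(π/(2α)) = 0.72725.
Normalization: ∫|Ψ|² dx = 0.51427.
⟨x⟩ = 0.0000 and ⟨x²⟩ = 0.048140.
(Δx)² = 0.048140 − (0.0000)² = 0.048140.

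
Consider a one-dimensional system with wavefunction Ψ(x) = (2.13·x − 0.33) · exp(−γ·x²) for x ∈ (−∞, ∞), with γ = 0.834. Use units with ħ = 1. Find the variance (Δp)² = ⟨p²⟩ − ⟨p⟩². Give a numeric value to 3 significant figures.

2.38

Compute ⟨p⟩ and ⟨p²⟩ separately; (Δp)² = ⟨p²⟩ − ⟨p⟩².
Expand each integrand as polynomial × e^(−2γx²) and use ∫x^(2j)·e^(−2γx²) dx = (2j−1)!!/(4γ)^j · √(π/(2γ)), odd powers → 0; here √(π/(2γ)) = 1.3724. Differentiate with the product rule, d/dx e^(−γx²) = −2γx·e^(−γx²).
Normalization: ∫|Ψ|² dx = 2.0159.
⟨p⟩ = 0.0000 and ⟨p²⟩ = 2.3783.
(Δp)² = 2.3783 − (0.0000)² = 2.3783.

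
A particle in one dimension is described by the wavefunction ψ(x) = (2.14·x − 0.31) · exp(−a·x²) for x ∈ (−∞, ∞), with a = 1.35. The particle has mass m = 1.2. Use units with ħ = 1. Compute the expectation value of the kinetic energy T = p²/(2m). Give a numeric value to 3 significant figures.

1.57

T = −(ħ²/2m) d²/dx², so ⟨T⟩ = −(ħ²/2m) ∫ ψ*·ψ'' dx / ∫|ψ|² dx; with m = 1.2.
Expand each integrand as polynomial × e^(−2ax²) and use ∫x^(2j)·e^(−2ax²) dx = (2j−1)!!/(4a)^j · √(π/(2a)), odd powers → 0; here √(π/(2a)) = 1.0787. Differentiate with the product rule, d/dx e^(−ax²) = −2ax·e^(−ax²).
State is unnormalized: ∫|ψ|² dx = 1.0185, and ∫ψ*·(−ħ²/2m · ψ'') dx = 1.6020, so ⟨T⟩ = 1.6020 / 1.0185.
⟨T⟩ = 1.5730.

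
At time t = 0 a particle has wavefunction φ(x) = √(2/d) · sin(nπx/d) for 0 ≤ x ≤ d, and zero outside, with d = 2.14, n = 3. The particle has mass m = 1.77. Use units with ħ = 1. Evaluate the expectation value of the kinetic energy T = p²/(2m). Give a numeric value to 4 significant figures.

5.479

T = −(ħ²/2m) d²/dx², so ⟨T⟩ = −(ħ²/2m) ∫ φ*·φ'' dx; with m = 1.77.
d/dx sin(nπx/d) = (nπ/d)·cos(nπx/d) and d²/dx² sin(nπx/d) = −(nπ/d)²·sin(nπx/d); on 0 ≤ x ≤ d, ∫sin²(nπx/d) dx = d/2 and ∫sin(nπx/d)·cos(nπx/d) dx = 0.
⟨T⟩ = 5.4791.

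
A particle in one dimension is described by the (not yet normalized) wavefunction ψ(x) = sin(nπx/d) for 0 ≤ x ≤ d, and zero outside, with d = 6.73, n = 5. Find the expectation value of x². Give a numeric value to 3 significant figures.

15.0

⟨x²⟩ = ∫ x²·|ψ|² dx / ∫|ψ|² dx (integrals over the domain).
With sin²θ = (1 − cos2θ)/2 on 0 ≤ x ≤ d: ∫sin²(nπx/d) dx = d/2, ∫x·sin²(nπx/d) dx = d²/4, ∫x²·sin²(nπx/d) dx = d³·(1/6 − 1/(4n²π²)); higher powers xᵏ the same way, integrating xᵏ·cos(2nπx/d) by parts.
State is unnormalized: ∫|ψ|² dx = 3.3650, and ∫ψ*·x²·ψ dx = 50.495, so ⟨x²⟩ = 50.495 / 3.3650.
⟨x²⟩ = 15.006.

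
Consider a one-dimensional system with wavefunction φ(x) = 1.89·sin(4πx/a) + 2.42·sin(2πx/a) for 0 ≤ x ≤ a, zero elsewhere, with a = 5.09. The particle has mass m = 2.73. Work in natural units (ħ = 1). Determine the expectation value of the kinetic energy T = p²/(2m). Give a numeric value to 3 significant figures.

0.596

T = −(ħ²/2m) d²/dx², so ⟨T⟩ = −(ħ²/2m) ∫ φ*·φ'' dx / ∫|φ|² dx; with m = 2.73.
d²/dx² sin(jπx/a) = −(jπ/a)²·sin(jπx/a); on 0 ≤ x ≤ a, ∫sin²(jπx/a) dx = a/2 and ∫sin(jπx/a)·sin(lπx/a) dx = 0 for j ≠ l, so only diagonal terms survive in ∫|φ|² and ∫φ·φ″; ∫φ·φ′ dx = [φ²/2] between the walls = 0.
State is unnormalized: ∫|φ|² dx = 23.996, and ∫φ*·(−ħ²/2m · φ'') dx = 14.308, so ⟨T⟩ = 14.308 / 23.996.
⟨T⟩ = 0.59628.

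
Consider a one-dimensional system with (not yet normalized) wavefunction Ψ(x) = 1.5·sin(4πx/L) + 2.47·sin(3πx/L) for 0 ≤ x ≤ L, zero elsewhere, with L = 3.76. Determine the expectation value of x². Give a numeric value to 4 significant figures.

⟨x²⟩ = ∫ x²·|Ψ|² dx / ∫|Ψ|² dx (integrals over the domain).
On 0 ≤ x ≤ L (j ≠ l): ∫sin²(jπx/L) dx = L/2, ∫sin(jπx/L)·sin(lπx/L) dx = 0; diagonal moments ∫x·sin²(jπx/L) dx = L²/4, ∫x²·sin²(jπx/L) dx = L³·(1/6 − 1/(4j²π²)); cross terms ∫x·sin(jπx/L)·sin(lπx/L) dx = 0 for j + l even and −4jlL²/(π²(j² − l²)²) for j + l odd, ∫x²·sin(jπx/L)·sin(lπx/L) dx = (−1)^(j+l)·4jlL³/(π²(j² − l²)²); higher powers the same way via product-to-sum and parts.
State is unnormalized: ∫|Ψ|² dx = 15.700, and ∫Ψ*·x²·Ψ dx = 33.788, so ⟨x²⟩ = 33.788 / 15.700.
⟨x²⟩ = 2.1521.

2.152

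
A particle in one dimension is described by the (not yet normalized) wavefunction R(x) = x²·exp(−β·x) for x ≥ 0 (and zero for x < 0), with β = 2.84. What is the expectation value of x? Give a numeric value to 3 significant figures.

⟨x⟩ = ∫ x·|R|² dx / ∫|R|² dx (integrals over the domain).
Every integrand reduces to terms xʲ·e^(−2βx) on [0, ∞); use ∫₀^∞ xʲ·e^(−2βx) dx = j!/(2β)^(j+1).
State is unnormalized: ∫|R|² dx = 0.0040595, and ∫R*·x·R dx = 0.0035735, so ⟨x⟩ = 0.0035735 / 0.0040595.
⟨x⟩ = 0.88028.

0.880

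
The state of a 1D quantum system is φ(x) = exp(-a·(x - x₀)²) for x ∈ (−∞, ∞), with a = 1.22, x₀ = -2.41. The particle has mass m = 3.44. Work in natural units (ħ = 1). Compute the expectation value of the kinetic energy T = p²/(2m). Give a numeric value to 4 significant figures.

0.1773

T = −(ħ²/2m) d²/dx², so ⟨T⟩ = −(ħ²/2m) ∫ φ*·φ'' dx / ∫|φ|² dx; with m = 3.44.
Gaussian moments (u = x − x₀): ∫u^(2j)·e^(−2au²) du = (2j−1)!!/(4a)^j · √(π/(2a)), odd powers integrate to 0; here √(π/(2a)) = 1.1347. Derivatives: d/dx e^(−au²) = −2au·e^(−au²), d²/dx² e^(−au²) = (4a²u² − 2a)·e^(−au²).
State is unnormalized: ∫|φ|² dx = 1.1347, and ∫φ*·(−ħ²/2m · φ'') dx = 0.20121, so ⟨T⟩ = 0.20121 / 1.1347.
⟨T⟩ = 0.17733.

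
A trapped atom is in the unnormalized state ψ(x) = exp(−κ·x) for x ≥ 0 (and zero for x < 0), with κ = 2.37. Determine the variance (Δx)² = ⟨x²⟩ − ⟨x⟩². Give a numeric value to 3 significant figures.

0.0445

Compute ⟨x⟩ and ⟨x²⟩ separately, then (Δx)² = ⟨x²⟩ − ⟨x⟩².
Every integrand reduces to terms xʲ·e^(−2κx) on [0, ∞); use ∫₀^∞ xʲ·e^(−2κx) dx = j!/(2κ)^(j+1).
Normalization: ∫|ψ|² dx = 0.21097.
⟨x⟩ = 0.21097 and ⟨x²⟩ = 0.089017.
(Δx)² = 0.089017 − (0.21097)² = 0.044509.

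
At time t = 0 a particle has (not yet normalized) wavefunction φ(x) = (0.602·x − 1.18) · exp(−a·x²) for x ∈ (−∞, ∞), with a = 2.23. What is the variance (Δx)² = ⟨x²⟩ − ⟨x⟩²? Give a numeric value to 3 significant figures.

Compute ⟨x⟩ and ⟨x²⟩ separately, then (Δx)² = ⟨x²⟩ − ⟨x⟩².
Expand each integrand as polynomial × e^(−2ax²) and use ∫x^(2j)·e^(−2ax²) dx = (2j−1)!!/(4a)^j · √(π/(2a)), odd powers → 0; here √(π/(2a)) = 0.83928.
Normalization: ∫|φ|² dx = 1.2027.
⟨x⟩ = -0.11114 and ⟨x²⟩ = 0.11846.
(Δx)² = 0.11846 − (-0.11114)² = 0.10611.

0.106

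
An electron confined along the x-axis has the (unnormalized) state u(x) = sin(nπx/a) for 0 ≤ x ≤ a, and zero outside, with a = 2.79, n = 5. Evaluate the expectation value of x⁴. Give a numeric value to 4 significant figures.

⟨x⁴⟩ = ∫ x⁴·|u|² dx / ∫|u|² dx (integrals over the domain).
With sin²θ = (1 − cos2θ)/2 on 0 ≤ x ≤ a: ∫sin²(nπx/a) dx = a/2, ∫x·sin²(nπx/a) dx = a²/4, ∫x²·sin²(nπx/a) dx = a³·(1/6 − 1/(4n²π²)); higher powers xᵏ the same way, integrating xᵏ·cos(2nπx/a) by parts.
State is unnormalized: ∫|u|² dx = 1.3950, and ∫u*·x⁴·u dx = 16.565, so ⟨x⁴⟩ = 16.565 / 1.3950.
⟨x⁴⟩ = 11.874.

11.87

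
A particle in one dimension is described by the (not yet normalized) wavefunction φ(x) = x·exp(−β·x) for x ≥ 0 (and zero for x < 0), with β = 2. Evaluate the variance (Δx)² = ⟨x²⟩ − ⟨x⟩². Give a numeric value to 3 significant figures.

Compute ⟨x⟩ and ⟨x²⟩ separately, then (Δx)² = ⟨x²⟩ − ⟨x⟩².
Every integrand reduces to terms xʲ·e^(−2βx) on [0, ∞); use ∫₀^∞ xʲ·e^(−2βx) dx = j!/(2β)^(j+1).
Normalization: ∫|φ|² dx = 0.031250.
⟨x⟩ = 0.75000 and ⟨x²⟩ = 0.75000.
(Δx)² = 0.75000 − (0.75000)² = 0.18750.

0.188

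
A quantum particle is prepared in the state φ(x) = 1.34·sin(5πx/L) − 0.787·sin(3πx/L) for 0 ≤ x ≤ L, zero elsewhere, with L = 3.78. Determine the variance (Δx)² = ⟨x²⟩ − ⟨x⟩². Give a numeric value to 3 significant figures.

0.556

Compute ⟨x⟩ and ⟨x²⟩ separately, then (Δx)² = ⟨x²⟩ − ⟨x⟩².
On 0 ≤ x ≤ L (j ≠ l): ∫sin²(jπx/L) dx = L/2, ∫sin(jπx/L)·sin(lπx/L) dx = 0; diagonal moments ∫x·sin²(jπx/L) dx = L²/4, ∫x²·sin²(jπx/L) dx = L³·(1/6 − 1/(4j²π²)); cross terms ∫x·sin(jπx/L)·sin(lπx/L) dx = 0 for j + l even and −4jlL²/(π²(j² − l²)²) for j + l odd, ∫x²·sin(jπx/L)·sin(lπx/L) dx = (−1)^(j+l)·4jlL³/(π²(j² − l²)²); higher powers the same way via product-to-sum and parts.
Normalization: ∫|φ|² dx = 4.5643.
⟨x⟩ = 1.8900 and ⟨x²⟩ = 4.1280.
(Δx)² = 4.1280 − (1.8900)² = 0.55586.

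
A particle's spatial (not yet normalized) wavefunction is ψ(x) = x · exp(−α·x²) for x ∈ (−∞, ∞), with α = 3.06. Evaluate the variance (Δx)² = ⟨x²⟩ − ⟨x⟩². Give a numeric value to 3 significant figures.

0.245

Compute ⟨x⟩ and ⟨x²⟩ separately, then (Δx)² = ⟨x²⟩ − ⟨x⟩².
Expand each integrand as polynomial × e^(−2αx²) and use ∫x^(2j)·e^(−2αx²) dx = (2j−1)!!/(4α)^j · √(π/(2α)), odd powers → 0; here √(π/(2α)) = 0.71647.
Normalization: ∫|ψ|² dx = 0.058535.
⟨x⟩ = 0.0000 and ⟨x²⟩ = 0.24510.
(Δx)² = 0.24510 − (0.0000)² = 0.24510.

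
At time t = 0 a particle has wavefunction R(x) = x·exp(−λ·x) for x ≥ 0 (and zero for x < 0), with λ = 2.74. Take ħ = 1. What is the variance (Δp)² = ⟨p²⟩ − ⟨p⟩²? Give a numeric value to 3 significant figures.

7.51

Compute ⟨p⟩ and ⟨p²⟩ separately; (Δp)² = ⟨p²⟩ − ⟨p⟩².
Differentiate x·exp(−λ·x) with the product rule; every integrand then reduces to terms xʲ·e^(−2λx) on [0, ∞), with ∫₀^∞ xʲ·e^(−2λx) dx = j!/(2λ)^(j+1).
Normalization: ∫|R|² dx = 0.012153.
⟨p⟩ = 0.0000 and ⟨p²⟩ = 7.5076.
(Δp)² = 7.5076 − (0.0000)² = 7.5076.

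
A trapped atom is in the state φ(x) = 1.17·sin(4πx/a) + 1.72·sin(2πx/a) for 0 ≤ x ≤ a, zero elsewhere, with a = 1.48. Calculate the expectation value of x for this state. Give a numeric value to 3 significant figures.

⟨x⟩ = ∫ x·|φ|² dx / ∫|φ|² dx (integrals over the domain).
On 0 ≤ x ≤ a (j ≠ l): ∫sin²(jπx/a) dx = a/2, ∫sin(jπx/a)·sin(lπx/a) dx = 0; diagonal moments ∫x·sin²(jπx/a) dx = a²/4, ∫x²·sin²(jπx/a) dx = a³·(1/6 − 1/(4j²π²)); cross terms ∫x·sin(jπx/a)·sin(lπx/a) dx = 0 for j + l even and −4jla²/(π²(j² − l²)²) for j + l odd, ∫x²·sin(jπx/a)·sin(lπx/a) dx = (−1)^(j+l)·4jla³/(π²(j² − l²)²); higher powers the same way via product-to-sum and parts.
State is unnormalized: ∫|φ|² dx = 3.2022, and ∫φ*·x·φ dx = 2.3696, so ⟨x⟩ = 2.3696 / 3.2022.
⟨x⟩ = 0.74000.

0.740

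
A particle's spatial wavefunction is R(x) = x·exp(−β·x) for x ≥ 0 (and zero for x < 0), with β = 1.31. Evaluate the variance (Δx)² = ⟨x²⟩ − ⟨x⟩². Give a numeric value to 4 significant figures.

0.4370

Compute ⟨x⟩ and ⟨x²⟩ separately, then (Δx)² = ⟨x²⟩ − ⟨x⟩².
Every integrand reduces to terms xʲ·e^(−2βx) on [0, ∞); use ∫₀^∞ xʲ·e^(−2βx) dx = j!/(2β)^(j+1).
Normalization: ∫|R|² dx = 0.11121.
⟨x⟩ = 1.1450 and ⟨x²⟩ = 1.7481.
(Δx)² = 1.7481 − (1.1450)² = 0.43704.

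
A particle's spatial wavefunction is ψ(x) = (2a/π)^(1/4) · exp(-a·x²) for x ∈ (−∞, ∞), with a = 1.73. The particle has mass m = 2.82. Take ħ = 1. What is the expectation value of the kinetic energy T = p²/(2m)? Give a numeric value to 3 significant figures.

0.307

T = −(ħ²/2m) d²/dx², so ⟨T⟩ = −(ħ²/2m) ∫ ψ*·ψ'' dx; with m = 2.82.
Gaussian moments: ∫x^(2j)·e^(−2ax²) dx = (2j−1)!!/(4a)^j · √(π/(2a)), odd powers integrate to 0; here √(π/(2a)) = 0.95288. Derivatives: d/dx e^(−ax²) = −2ax·e^(−ax²), d²/dx² e^(−ax²) = (4a²x² − 2a)·e^(−ax²).
⟨T⟩ = 0.30674.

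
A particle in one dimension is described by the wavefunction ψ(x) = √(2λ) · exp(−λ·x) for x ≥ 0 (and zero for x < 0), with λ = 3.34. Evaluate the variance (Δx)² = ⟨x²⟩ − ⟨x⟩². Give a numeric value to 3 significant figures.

0.0224

Compute ⟨x⟩ and ⟨x²⟩ separately, then (Δx)² = ⟨x²⟩ − ⟨x⟩².
Every integrand reduces to terms xʲ·e^(−2λx) on [0, ∞); use ∫₀^∞ xʲ·e^(−2λx) dx = j!/(2λ)^(j+1).
⟨x⟩ = 0.14970 and ⟨x²⟩ = 0.044821.
(Δx)² = 0.044821 − (0.14970)² = 0.022410.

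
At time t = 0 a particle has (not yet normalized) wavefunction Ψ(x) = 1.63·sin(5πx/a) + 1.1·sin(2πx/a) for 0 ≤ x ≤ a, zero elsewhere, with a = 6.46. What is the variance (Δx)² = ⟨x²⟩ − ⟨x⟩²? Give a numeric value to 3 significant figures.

Compute ⟨x⟩ and ⟨x²⟩ separately, then (Δx)² = ⟨x²⟩ − ⟨x⟩².
On 0 ≤ x ≤ a (j ≠ l): ∫sin²(jπx/a) dx = a/2, ∫sin(jπx/a)·sin(lπx/a) dx = 0; diagonal moments ∫x·sin²(jπx/a) dx = a²/4, ∫x²·sin²(jπx/a) dx = a³·(1/6 − 1/(4j²π²)); cross terms ∫x·sin(jπx/a)·sin(lπx/a) dx = 0 for j + l even and −4jla²/(π²(j² − l²)²) for j + l odd, ∫x²·sin(jπx/a)·sin(lπx/a) dx = (−1)^(j+l)·4jla³/(π²(j² − l²)²); higher powers the same way via product-to-sum and parts.
Normalization: ∫|Ψ|² dx = 12.490.
⟨x⟩ = 3.1199 and ⟨x²⟩ = 12.976.
(Δx)² = 12.976 − (3.1199)² = 3.2420.

3.24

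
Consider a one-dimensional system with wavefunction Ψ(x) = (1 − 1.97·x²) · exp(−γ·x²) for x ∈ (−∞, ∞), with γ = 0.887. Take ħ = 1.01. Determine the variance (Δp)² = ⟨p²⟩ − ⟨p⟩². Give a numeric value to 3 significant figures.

Compute ⟨p⟩ and ⟨p²⟩ separately; (Δp)² = ⟨p²⟩ − ⟨p⟩².
Expand each integrand as polynomial × e^(−2γx²) and use ∫x^(2j)·e^(−2γx²) dx = (2j−1)!!/(4γ)^j · √(π/(2γ)), odd powers → 0; here √(π/(2γ)) = 1.3308. Differentiate with the product rule, d/dx e^(−γx²) = −2γx·e^(−γx²).
Normalization: ∫|Ψ|² dx = 1.0838.
⟨p⟩ = 0.0000 and ⟨p²⟩ = 4.7425.
(Δp)² = 4.7425 − (0.0000)² = 4.7425.

4.74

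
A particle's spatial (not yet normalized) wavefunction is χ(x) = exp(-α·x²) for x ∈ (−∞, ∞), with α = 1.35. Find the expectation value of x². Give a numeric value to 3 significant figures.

0.185

⟨x²⟩ = ∫ x²·|χ|² dx / ∫|χ|² dx (integrals over the domain).
Gaussian moments: ∫x^(2j)·e^(−2αx²) dx = (2j−1)!!/(4α)^j · √(π/(2α)), odd powers integrate to 0; here √(π/(2α)) = 1.0787.
State is unnormalized: ∫|χ|² dx = 1.0787, and ∫χ*·x²·χ dx = 0.19976, so ⟨x²⟩ = 0.19976 / 1.0787.
⟨x²⟩ = 0.18519.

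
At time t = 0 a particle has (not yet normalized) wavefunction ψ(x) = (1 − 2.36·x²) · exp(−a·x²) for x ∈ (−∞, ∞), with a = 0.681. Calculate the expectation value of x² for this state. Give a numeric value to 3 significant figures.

⟨x²⟩ = ∫ x²·|ψ|² dx / ∫|ψ|² dx (integrals over the domain).
Expand each integrand as polynomial × e^(−2ax²) and use ∫x^(2j)·e^(−2ax²) dx = (2j−1)!!/(4a)^j · √(π/(2a)), odd powers → 0; here √(π/(2a)) = 1.5188.
State is unnormalized: ∫|ψ|² dx = 2.3071, and ∫ψ*·x²·ψ dx = 3.9367, so ⟨x²⟩ = 3.9367 / 2.3071.
⟨x²⟩ = 1.7064.

1.71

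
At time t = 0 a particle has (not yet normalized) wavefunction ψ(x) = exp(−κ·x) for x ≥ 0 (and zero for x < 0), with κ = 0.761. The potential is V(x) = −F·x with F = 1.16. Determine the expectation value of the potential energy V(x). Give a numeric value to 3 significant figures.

⟨V⟩ = ∫ V(x)·|ψ|² dx / ∫|ψ|² dx.
Every integrand reduces to terms xʲ·e^(−2κx) on [0, ∞); use ∫₀^∞ xʲ·e^(−2κx) dx = j!/(2κ)^(j+1).
State is unnormalized: ∫|ψ|² dx = 0.65703, and ∫ψ*·V(x)·ψ dx = -0.50076, so ⟨V⟩ = -0.50076 / 0.65703.
⟨V⟩ = -0.76216.

-0.762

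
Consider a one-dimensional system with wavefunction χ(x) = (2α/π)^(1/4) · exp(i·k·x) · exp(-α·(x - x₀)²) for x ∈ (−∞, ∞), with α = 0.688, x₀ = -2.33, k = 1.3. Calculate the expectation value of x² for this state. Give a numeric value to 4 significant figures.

⟨x²⟩ = ∫ x²·|χ|² dx (integrals over the domain).
Gaussian moments (u = x − x₀): ∫u^(2j)·e^(−2αu²) du = (2j−1)!!/(4α)^j · √(π/(2α)), odd powers integrate to 0; here √(π/(2α)) = 1.5110.
⟨x²⟩ = 5.7923.

5.792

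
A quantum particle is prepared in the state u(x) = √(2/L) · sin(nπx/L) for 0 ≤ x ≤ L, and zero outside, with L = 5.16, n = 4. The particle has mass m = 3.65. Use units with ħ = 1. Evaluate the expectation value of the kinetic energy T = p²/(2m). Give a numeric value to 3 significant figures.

T = −(ħ²/2m) d²/dx², so ⟨T⟩ = −(ħ²/2m) ∫ u*·u'' dx; with m = 3.65.
d/dx sin(nπx/L) = (nπ/L)·cos(nπx/L) and d²/dx² sin(nπx/L) = −(nπ/L)²·sin(nπx/L); on 0 ≤ x ≤ L, ∫sin²(nπx/L) dx = L/2 and ∫sin(nπx/L)·cos(nπx/L) dx = 0.
⟨T⟩ = 0.81245.

0.812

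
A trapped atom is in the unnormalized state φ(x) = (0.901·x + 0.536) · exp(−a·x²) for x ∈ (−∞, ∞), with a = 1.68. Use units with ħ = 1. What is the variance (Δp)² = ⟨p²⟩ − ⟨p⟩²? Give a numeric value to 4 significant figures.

2.675

Compute ⟨p⟩ and ⟨p²⟩ separately; (Δp)² = ⟨p²⟩ − ⟨p⟩².
Expand each integrand as polynomial × e^(−2ax²) and use ∫x^(2j)·e^(−2ax²) dx = (2j−1)!!/(4a)^j · √(π/(2a)), odd powers → 0; here √(π/(2a)) = 0.96695. Differentiate with the product rule, d/dx e^(−ax²) = −2ax·e^(−ax²).
Normalization: ∫|φ|² dx = 0.39461.
⟨p⟩ = 0.0000 and ⟨p²⟩ = 2.6746.
(Δp)² = 2.6746 − (0.0000)² = 2.6746.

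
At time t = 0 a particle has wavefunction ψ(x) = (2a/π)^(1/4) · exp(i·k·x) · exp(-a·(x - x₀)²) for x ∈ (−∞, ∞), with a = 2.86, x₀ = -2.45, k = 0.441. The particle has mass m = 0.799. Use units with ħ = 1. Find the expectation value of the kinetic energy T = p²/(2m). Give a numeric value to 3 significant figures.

T = −(ħ²/2m) d²/dx², so ⟨T⟩ = −(ħ²/2m) ∫ ψ*·ψ'' dx; with m = 0.799.
Gaussian moments (u = x − x₀): ∫u^(2j)·e^(−2au²) du = (2j−1)!!/(4a)^j · √(π/(2a)), odd powers integrate to 0; here √(π/(2a)) = 0.74110. Derivatives: ψ′ = (ik − 2au)·ψ, ψ″ = ((ik − 2au)² − 2a)·ψ; the odd-in-u pieces drop out.
⟨T⟩ = 1.9114.

1.91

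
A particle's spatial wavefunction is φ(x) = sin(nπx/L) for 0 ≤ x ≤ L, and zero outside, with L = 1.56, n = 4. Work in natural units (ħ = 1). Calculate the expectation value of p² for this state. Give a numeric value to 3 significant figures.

64.9

p² φ = −ħ² d²φ/dx²; ⟨p²⟩ = −ħ² ∫ φ*·φ'' dx / ∫|φ|² dx.
d/dx sin(nπx/L) = (nπ/L)·cos(nπx/L) and d²/dx² sin(nπx/L) = −(nπ/L)²·sin(nπx/L); on 0 ≤ x ≤ L, ∫sin²(nπx/L) dx = L/2 and ∫sin(nπx/L)·cos(nπx/L) dx = 0.
State is unnormalized: ∫|φ|² dx = 0.78000, and ∫φ*·(−ħ² φ'') dx = 50.613, so ⟨p²⟩ = 50.613 / 0.78000.
⟨p²⟩ = 64.889.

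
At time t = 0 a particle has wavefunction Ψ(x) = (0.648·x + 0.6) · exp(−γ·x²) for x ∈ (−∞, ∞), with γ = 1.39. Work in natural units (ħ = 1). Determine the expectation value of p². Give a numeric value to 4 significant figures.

p² Ψ = −ħ² d²Ψ/dx²; ⟨p²⟩ = −ħ² ∫ Ψ*·Ψ'' dx / ∫|Ψ|² dx.
Expand each integrand as polynomial × e^(−2γx²) and use ∫x^(2j)·e^(−2γx²) dx = (2j−1)!!/(4γ)^j · √(π/(2γ)), odd powers → 0; here √(π/(2γ)) = 1.0630. Differentiate with the product rule, d/dx e^(−γx²) = −2γx·e^(−γx²).
State is unnormalized: ∫|Ψ|² dx = 0.46298, and ∫Ψ*·(−ħ² Ψ'') dx = 0.86673, so ⟨p²⟩ = 0.86673 / 0.46298.
⟨p²⟩ = 1.8721.

1.872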